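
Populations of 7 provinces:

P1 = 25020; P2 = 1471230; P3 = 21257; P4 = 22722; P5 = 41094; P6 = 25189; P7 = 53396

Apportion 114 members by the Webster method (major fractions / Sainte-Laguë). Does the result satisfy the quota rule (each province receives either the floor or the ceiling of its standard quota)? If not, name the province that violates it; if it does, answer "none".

Standard quotas: P1 1.718, P2 101.042, P3 1.460, P4 1.561, P5 2.822, P6 1.730, P7 3.667.
Webster allocation: P1 2, P2 100, P3 1, P4 2, P5 3, P6 2, P7 4.
P2 has quota 101.042 (lower 101, upper 102) but receives 100 — outside the quota interval.

P2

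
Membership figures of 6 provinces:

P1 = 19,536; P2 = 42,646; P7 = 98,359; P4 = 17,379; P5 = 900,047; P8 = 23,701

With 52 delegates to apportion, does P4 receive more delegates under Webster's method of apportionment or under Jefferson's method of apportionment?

Webster: P1 1, P2 2, P7 5, P4 1, P5 42, P8 1.
Jefferson: P1 0, P2 2, P7 4, P4 0, P5 45, P8 1.
P4 gets 1 under Webster and 0 under Jefferson.

Webster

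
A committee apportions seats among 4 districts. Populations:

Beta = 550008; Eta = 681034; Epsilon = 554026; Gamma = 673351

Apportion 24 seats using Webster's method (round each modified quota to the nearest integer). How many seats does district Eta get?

Standard divisor 2458419/24 ≈ 102434.125; standard quotas: Beta 5.369, Eta 6.649, Epsilon 5.409, Gamma 6.574.
Rounding to the nearest integer gives Beta 5, Eta 7, Epsilon 5, Gamma 7 — total 24, matching the house size, so no adjustment is needed.
Eta receives 7.

7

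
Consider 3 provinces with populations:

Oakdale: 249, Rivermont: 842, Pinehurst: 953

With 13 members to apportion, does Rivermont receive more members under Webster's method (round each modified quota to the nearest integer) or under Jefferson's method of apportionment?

Jefferson

Webster: Oakdale 2, Rivermont 5, Pinehurst 6.
Jefferson: Oakdale 1, Rivermont 6, Pinehurst 6.
Rivermont gets 5 under Webster and 6 under Jefferson.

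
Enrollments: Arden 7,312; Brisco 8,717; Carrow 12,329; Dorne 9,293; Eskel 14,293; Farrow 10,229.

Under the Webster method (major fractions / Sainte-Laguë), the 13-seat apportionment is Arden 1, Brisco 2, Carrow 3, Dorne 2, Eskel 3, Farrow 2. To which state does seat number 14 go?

Priority for the next seat is population ÷ (current seats + 0.5).
Priorities: Arden 4874.667, Brisco 3486.800, Carrow 3522.571, Dorne 3717.200, Eskel 4083.714, Farrow 4091.600.
Highest priority: Arden.

Arden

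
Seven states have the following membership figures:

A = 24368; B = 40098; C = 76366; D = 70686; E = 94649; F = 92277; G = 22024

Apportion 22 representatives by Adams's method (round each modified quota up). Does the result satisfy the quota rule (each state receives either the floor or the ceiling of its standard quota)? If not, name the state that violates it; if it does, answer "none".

Standard quotas: A 1.275, B 2.098, C 3.996, D 3.698, E 4.952, F 4.828, G 1.152.
Adams allocation: A 2, B 2, C 4, D 4, E 5, F 4, G 1.
Every allocation lies between the lower and upper quota.

none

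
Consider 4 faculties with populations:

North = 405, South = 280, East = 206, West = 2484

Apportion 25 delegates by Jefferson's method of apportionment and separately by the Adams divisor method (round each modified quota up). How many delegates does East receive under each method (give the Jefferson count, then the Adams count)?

1 and 2

Jefferson: North 3, South 2, East 1, West 19.
Adams: North 3, South 2, East 2, West 18.
East gets 1 under Jefferson and 2 under Adams.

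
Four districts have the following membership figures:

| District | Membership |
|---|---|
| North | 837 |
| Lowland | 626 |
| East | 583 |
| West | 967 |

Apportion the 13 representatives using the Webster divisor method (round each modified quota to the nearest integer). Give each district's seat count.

Standard divisor 3013/13 ≈ 231.769; standard quotas: North 3.611, Lowland 2.701, East 2.515, West 4.172.
Rounding to the nearest integer gives 4, 3, 3, 4 = 14 seats, so the divisor must be adjusted.
With modified divisor 236: modified quotas North 3.547, Lowland 2.653, East 2.470, West 4.097.
Rounding to the nearest integer: North 4, Lowland 3, East 2, West 4 (total 13).

North 4, Lowland 3, East 2, West 4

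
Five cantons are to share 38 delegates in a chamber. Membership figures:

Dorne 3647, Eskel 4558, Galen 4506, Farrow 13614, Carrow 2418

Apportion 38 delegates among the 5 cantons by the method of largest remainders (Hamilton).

Total 28743; standard divisor 28743/38 ≈ 756.395.
Standard quotas: Dorne 4.8216, Eskel 6.0260, Galen 5.9572, Farrow 17.9985, Carrow 3.1967.
Lower quotas: Dorne 4, Eskel 6, Galen 5, Farrow 17, Carrow 3 (sum 35, leaving 3 seats).
Remainders in descending order: Farrow 0.9985, Galen 0.9572, Dorne 0.8216, Carrow 0.1967, Eskel 0.0260.
The surplus seats go to Farrow, Galen, Dorne.

Dorne: 5; Eskel: 6; Galen: 6; Farrow: 18; Carrow: 3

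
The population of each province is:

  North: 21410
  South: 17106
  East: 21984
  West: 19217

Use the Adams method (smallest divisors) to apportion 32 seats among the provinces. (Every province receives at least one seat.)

North 8, South 7, East 9, West 8

Standard divisor 79717/32 ≈ 2491.156; standard quotas: North 8.594, South 6.867, East 8.825, West 7.714.
Rounding up gives 9, 7, 9, 8 = 33 seats, so the divisor must be adjusted.
With modified divisor 2700: modified quotas North 7.930, South 6.336, East 8.142, West 7.117.
Rounding up: North 8, South 7, East 9, West 8 (total 32).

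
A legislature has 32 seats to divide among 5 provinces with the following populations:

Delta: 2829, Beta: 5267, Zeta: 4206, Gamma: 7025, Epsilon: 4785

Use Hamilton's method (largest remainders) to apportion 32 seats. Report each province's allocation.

Standard divisor: 24112 ÷ 32 ≈ 753.5.
Standard quotas: Delta 3.7545, Beta 6.9900, Zeta 5.5820, Gamma 9.3232, Epsilon 6.3504.
Lower quotas: Delta 3, Beta 6, Zeta 5, Gamma 9, Epsilon 6 (sum 29, leaving 3 seats).
Remainders in descending order: Beta 0.9900, Delta 0.7545, Zeta 0.5820, Epsilon 0.3504, Gamma 0.3232.
Largest remainders: Beta, Delta, Zeta receive the extra seats.

Delta=4, Beta=7, Zeta=6, Gamma=9, Epsilon=6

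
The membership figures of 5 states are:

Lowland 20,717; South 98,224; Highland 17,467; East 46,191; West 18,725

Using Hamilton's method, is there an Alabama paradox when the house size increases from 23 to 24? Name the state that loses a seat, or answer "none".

Lowland

At 23 seats: Lowland 3, South 11, Highland 2, East 5, West 2.
At 24 seats: Lowland 2, South 12, Highland 2, East 6, West 2.
Lowland drops from 3 to 2.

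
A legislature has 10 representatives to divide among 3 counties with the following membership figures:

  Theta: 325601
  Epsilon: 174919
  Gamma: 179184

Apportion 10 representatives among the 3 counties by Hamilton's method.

Theta 5; Epsilon 2; Gamma 3

Total 679704; standard divisor 679704/10 ≈ 67970.4.
Standard quotas: Theta 4.7903, Epsilon 2.5735, Gamma 2.6362.
Lower quotas: Theta 4, Epsilon 2, Gamma 2 (sum 8, leaving 2 seats).
Remainders in descending order: Theta 0.7903, Gamma 0.6362, Epsilon 0.5735.
The surplus seats go to Theta, Gamma.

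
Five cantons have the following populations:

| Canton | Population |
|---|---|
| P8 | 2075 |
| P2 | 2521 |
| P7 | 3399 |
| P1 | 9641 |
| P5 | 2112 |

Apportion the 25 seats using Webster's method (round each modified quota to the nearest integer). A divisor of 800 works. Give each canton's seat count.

With modified divisor 800: modified quotas P8 2.594, P2 3.151, P7 4.249, P1 12.051, P5 2.640.
Rounding to the nearest integer: P8 3, P2 3, P7 4, P1 12, P5 3 (total 25).

P8 3, P2 3, P7 4, P1 12, P5 3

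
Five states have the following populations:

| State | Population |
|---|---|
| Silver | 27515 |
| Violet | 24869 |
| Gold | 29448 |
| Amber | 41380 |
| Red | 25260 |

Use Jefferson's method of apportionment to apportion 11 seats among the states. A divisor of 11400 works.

Silver=2, Violet=2, Gold=2, Amber=3, Red=2

With modified divisor 11400: modified quotas Silver 2.414, Violet 2.181, Gold 2.583, Amber 3.630, Red 2.216.
Rounding down: Silver 2, Violet 2, Gold 2, Amber 3, Red 2 (total 11).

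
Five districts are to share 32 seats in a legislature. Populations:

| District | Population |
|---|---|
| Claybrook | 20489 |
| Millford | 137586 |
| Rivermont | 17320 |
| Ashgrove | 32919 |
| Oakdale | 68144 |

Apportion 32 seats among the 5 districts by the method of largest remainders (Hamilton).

Total 276458; standard divisor 276458/32 ≈ 8639.312.
Standard quotas: Claybrook 2.3716, Millford 15.9256, Rivermont 2.0048, Ashgrove 3.8104, Oakdale 7.8877.
Lower quotas: Claybrook 2, Millford 15, Rivermont 2, Ashgrove 3, Oakdale 7 (sum 29, leaving 3 seats).
Remainders in descending order: Millford 0.9256, Oakdale 0.8877, Ashgrove 0.8104, Claybrook 0.3716, Rivermont 0.0048.
Largest remainders: Millford, Oakdale, Ashgrove receive the extra seats.

Claybrook 2, Millford 16, Rivermont 2, Ashgrove 4, Oakdale 8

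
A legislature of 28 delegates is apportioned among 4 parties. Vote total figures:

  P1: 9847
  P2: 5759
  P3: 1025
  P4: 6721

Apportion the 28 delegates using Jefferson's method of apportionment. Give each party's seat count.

Standard divisor 23352/28 ≈ 834; standard quotas: P1 11.807, P2 6.905, P3 1.229, P4 8.059.
Rounding down gives 11, 6, 1, 8 = 26 seats, so the divisor must be adjusted.
With modified divisor 800: modified quotas P1 12.309, P2 7.199, P3 1.281, P4 8.401.
Rounding down: P1 12, P2 7, P3 1, P4 8 (total 28).

P1: 12, P2: 7, P3: 1, P4: 8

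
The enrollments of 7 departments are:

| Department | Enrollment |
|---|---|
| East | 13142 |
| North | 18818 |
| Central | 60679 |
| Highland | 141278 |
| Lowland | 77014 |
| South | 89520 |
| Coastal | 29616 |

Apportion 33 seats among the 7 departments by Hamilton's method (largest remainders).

East 1; North 1; Central 5; Highland 11; Lowland 6; South 7; Coastal 2

Total 430067; standard divisor 430067/33 ≈ 13032.333.
Standard quotas: East 1.0084, North 1.4439, Central 4.6560, Highland 10.8406, Lowland 5.9095, South 6.8691, Coastal 2.2725.
Lower quotas: East 1, North 1, Central 4, Highland 10, Lowland 5, South 6, Coastal 2 (sum 29, leaving 4 seats).
Remainders in descending order: Lowland 0.9095, South 0.8691, Highland 0.8406, Central 0.6560, North 0.4439, Coastal 0.2725, East 0.0084.
The surplus seats go to Lowland, South, Highland, Central.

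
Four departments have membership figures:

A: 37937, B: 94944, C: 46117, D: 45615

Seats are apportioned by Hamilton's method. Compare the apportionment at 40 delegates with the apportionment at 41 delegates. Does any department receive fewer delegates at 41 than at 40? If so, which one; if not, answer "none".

At 40 seats: A 7, B 17, C 8, D 8.
At 41 seats: A 7, B 17, C 9, D 8.
No department's allocation decreased.

none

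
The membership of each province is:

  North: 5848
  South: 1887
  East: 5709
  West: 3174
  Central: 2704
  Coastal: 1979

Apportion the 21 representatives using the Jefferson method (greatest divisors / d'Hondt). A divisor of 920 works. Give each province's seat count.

With modified divisor 920: modified quotas North 6.357, South 2.051, East 6.205, West 3.450, Central 2.939, Coastal 2.151.
Rounding down: North 6, South 2, East 6, West 3, Central 2, Coastal 2 (total 21).

North: 6, South: 2, East: 6, West: 3, Central: 2, Coastal: 2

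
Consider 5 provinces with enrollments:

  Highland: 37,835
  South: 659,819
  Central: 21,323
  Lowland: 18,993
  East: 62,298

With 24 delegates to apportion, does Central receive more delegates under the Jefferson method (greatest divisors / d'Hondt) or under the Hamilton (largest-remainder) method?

Jefferson: Highland 1, South 21, Central 0, Lowland 0, East 2.
Hamilton: Highland 1, South 20, Central 1, Lowland 0, East 2.
Central gets 0 under Jefferson and 1 under Hamilton.

Hamilton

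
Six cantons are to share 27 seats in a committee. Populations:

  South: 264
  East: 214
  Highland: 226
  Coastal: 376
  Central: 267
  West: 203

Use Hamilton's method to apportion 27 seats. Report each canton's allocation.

Total 1550; standard divisor 1550/27 ≈ 57.407.
Standard quotas: South 4.599, East 3.728, Highland 3.937, Coastal 6.550, Central 4.651, West 3.536.
Lower quotas: South 4, East 3, Highland 3, Coastal 6, Central 4, West 3 (sum 23, leaving 4 seats).
Remainders in descending order: Highland 0.937, East 0.728, Central 0.651, South 0.599, Coastal 0.550, West 0.536.
Largest remainders: Highland, East, Central, South receive the extra seats.

South 5; East 4; Highland 4; Coastal 6; Central 5; West 3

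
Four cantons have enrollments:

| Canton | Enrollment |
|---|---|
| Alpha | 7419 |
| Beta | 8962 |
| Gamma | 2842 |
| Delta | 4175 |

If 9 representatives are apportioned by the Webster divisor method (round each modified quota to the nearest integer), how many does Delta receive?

2

Standard divisor 23398/9 ≈ 2599.778; standard quotas: Alpha 2.854, Beta 3.447, Gamma 1.093, Delta 1.606.
Rounding to the nearest integer gives Alpha 3, Beta 3, Gamma 1, Delta 2 — total 9, matching the house size, so no adjustment is needed.
Delta receives 2.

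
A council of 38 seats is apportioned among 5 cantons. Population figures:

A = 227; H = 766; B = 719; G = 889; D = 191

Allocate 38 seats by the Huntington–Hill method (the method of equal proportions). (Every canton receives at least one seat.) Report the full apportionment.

A=3, H=10, B=10, G=12, D=3

With divisor 74: modified quotas A 3.068, H 10.351, B 9.716, G 12.014, D 2.581.
Geometric-mean thresholds: A √(3·4)=3.464, H √(10·11)=10.488, B √(9·10)=9.487, G √(12·13)=12.490, D √(2·3)=2.449.
Each quota rounded against its threshold gives A 3, H 10, B 10, G 12, D 3 (total 38).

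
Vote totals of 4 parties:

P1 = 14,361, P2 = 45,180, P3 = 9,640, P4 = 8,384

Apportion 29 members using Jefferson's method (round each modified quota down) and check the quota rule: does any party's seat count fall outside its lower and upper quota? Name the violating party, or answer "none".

P2

Standard quotas: P1 5.369, P2 16.892, P3 3.604, P4 3.135.
Jefferson allocation: P1 5, P2 18, P3 3, P4 3.
P2 has quota 16.892 (lower 16, upper 17) but receives 18 — outside the quota interval.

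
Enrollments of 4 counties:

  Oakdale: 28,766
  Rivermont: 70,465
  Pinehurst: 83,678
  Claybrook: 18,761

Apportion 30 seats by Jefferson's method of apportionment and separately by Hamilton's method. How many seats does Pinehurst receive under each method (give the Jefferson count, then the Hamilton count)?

13 and 12

Jefferson: Oakdale 4, Rivermont 11, Pinehurst 13, Claybrook 2.
Hamilton: Oakdale 4, Rivermont 11, Pinehurst 12, Claybrook 3.
Pinehurst gets 13 under Jefferson and 12 under Hamilton.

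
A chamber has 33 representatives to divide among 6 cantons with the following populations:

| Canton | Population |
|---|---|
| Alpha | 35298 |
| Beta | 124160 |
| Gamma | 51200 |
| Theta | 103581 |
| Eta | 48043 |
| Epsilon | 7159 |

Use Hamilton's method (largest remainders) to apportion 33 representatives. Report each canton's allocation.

Standard divisor: 369441 ÷ 33 ≈ 11195.182.
Standard quotas: Alpha 3.1530, Beta 11.0905, Gamma 4.5734, Theta 9.2523, Eta 4.2914, Epsilon 0.6395.
Lower quotas: Alpha 3, Beta 11, Gamma 4, Theta 9, Eta 4, Epsilon 0 (sum 31, leaving 2 seats).
Remainders in descending order: Epsilon 0.6395, Gamma 0.5734, Eta 0.2914, Theta 0.2523, Alpha 0.1530, Beta 0.0905.
The surplus seats go to Epsilon, Gamma.

Alpha=3, Beta=11, Gamma=5, Theta=9, Eta=4, Epsilon=1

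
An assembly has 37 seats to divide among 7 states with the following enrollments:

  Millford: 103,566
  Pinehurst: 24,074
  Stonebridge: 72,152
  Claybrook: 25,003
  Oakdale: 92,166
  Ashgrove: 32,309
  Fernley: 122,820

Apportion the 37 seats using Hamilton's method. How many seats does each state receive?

Millford 8; Pinehurst 2; Stonebridge 6; Claybrook 2; Oakdale 7; Ashgrove 2; Fernley 10

Total 472090; standard divisor 472090/37 ≈ 12759.189.
Standard quotas: Millford 8.1170, Pinehurst 1.8868, Stonebridge 5.6549, Claybrook 1.9596, Oakdale 7.2235, Ashgrove 2.5322, Fernley 9.6260.
Lower quotas: Millford 8, Pinehurst 1, Stonebridge 5, Claybrook 1, Oakdale 7, Ashgrove 2, Fernley 9 (sum 33, leaving 4 seats).
Remainders in descending order: Claybrook 0.9596, Pinehurst 0.8868, Stonebridge 0.6549, Fernley 0.6260, Ashgrove 0.5322, Oakdale 0.2235, Millford 0.1170.
Largest remainders: Claybrook, Pinehurst, Stonebridge, Fernley receive the extra seats.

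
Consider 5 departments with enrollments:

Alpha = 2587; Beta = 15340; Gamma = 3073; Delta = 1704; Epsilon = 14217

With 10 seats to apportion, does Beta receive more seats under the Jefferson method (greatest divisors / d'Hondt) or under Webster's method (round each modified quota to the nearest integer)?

Jefferson: Alpha 0, Beta 5, Gamma 1, Delta 0, Epsilon 4.
Webster: Alpha 1, Beta 4, Gamma 1, Delta 0, Epsilon 4.
Beta gets 5 under Jefferson and 4 under Webster.

Jefferson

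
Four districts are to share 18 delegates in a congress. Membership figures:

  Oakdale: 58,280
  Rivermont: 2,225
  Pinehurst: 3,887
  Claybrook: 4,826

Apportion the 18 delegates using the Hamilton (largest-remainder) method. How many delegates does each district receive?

Oakdale=15, Rivermont=1, Pinehurst=1, Claybrook=1

The standard divisor is 69218/18 ≈ 3845.444.
Standard quotas: Oakdale 15.1556, Rivermont 0.5786, Pinehurst 1.0108, Claybrook 1.2550.
Lower quotas: Oakdale 15, Rivermont 0, Pinehurst 1, Claybrook 1 (sum 17, leaving 1 seat).
Remainders in descending order: Rivermont 0.5786, Claybrook 0.2550, Oakdale 0.1556, Pinehurst 0.0108.
Largest remainder: Rivermont receives the extra seat.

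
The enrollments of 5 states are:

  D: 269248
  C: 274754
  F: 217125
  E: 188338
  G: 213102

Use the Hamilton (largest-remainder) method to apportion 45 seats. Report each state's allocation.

The standard divisor is 1162567/45 ≈ 25834.822.
Standard quotas: D 10.4219, C 10.6350, F 8.4044, E 7.2901, G 8.2486.
Lower quotas: D 10, C 10, F 8, E 7, G 8 (sum 43, leaving 2 seats).
Remainders in descending order: C 0.6350, D 0.4219, F 0.4044, E 0.2901, G 0.2486.
Largest remainders: C, D receive the extra seats.

D 11, C 11, F 8, E 7, G 8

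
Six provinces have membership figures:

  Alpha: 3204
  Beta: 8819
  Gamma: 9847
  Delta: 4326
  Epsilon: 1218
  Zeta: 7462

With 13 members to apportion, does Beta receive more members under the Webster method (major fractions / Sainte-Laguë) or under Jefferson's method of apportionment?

Webster: Alpha 1, Beta 3, Gamma 4, Delta 2, Epsilon 0, Zeta 3.
Jefferson: Alpha 1, Beta 4, Gamma 4, Delta 1, Epsilon 0, Zeta 3.
Beta gets 3 under Webster and 4 under Jefferson.

Jefferson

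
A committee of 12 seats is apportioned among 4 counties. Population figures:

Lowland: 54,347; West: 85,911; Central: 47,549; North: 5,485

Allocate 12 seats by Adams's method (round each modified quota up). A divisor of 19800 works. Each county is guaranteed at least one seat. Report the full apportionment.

With modified divisor 19800: modified quotas Lowland 2.745, West 4.339, Central 2.401, North 0.277.
Rounding up: Lowland 3, West 5, Central 3, North 1 (total 12).

Lowland 3, West 5, Central 3, North 1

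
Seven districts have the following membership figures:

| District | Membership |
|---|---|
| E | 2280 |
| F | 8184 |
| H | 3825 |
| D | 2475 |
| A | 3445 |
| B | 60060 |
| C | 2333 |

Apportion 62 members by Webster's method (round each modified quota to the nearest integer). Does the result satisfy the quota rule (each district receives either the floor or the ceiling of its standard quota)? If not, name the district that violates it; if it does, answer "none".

B

Standard quotas: E 1.711, F 6.143, H 2.871, D 1.858, A 2.586, B 45.080, C 1.751.
Webster allocation: E 2, F 6, H 3, D 2, A 3, B 44, C 2.
B has quota 45.080 (lower 45, upper 46) but receives 44 — outside the quota interval.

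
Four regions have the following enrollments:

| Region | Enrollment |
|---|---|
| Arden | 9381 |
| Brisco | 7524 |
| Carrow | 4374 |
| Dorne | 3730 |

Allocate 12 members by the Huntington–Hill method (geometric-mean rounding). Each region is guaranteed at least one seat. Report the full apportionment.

With divisor 2135: modified quotas Arden 4.394, Brisco 3.524, Carrow 2.049, Dorne 1.747.
Geometric-mean thresholds: Arden √(4·5)=4.472, Brisco √(3·4)=3.464, Carrow √(2·3)=2.449, Dorne √(1·2)=1.414.
Each quota rounded against its threshold gives Arden 4, Brisco 4, Carrow 2, Dorne 2 (total 12).

Arden 4, Brisco 4, Carrow 2, Dorne 2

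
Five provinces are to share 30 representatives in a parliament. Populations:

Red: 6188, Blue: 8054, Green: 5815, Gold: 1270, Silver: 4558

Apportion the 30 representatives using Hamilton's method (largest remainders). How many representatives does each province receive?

Total 25885; standard divisor 25885/30 ≈ 862.833.
Standard quotas: Red 7.1717, Blue 9.3344, Green 6.7394, Gold 1.4719, Silver 5.2826.
Lower quotas: Red 7, Blue 9, Green 6, Gold 1, Silver 5 (sum 28, leaving 2 seats).
Remainders in descending order: Green 0.7394, Gold 0.4719, Blue 0.3344, Silver 0.2826, Red 0.1717.
The surplus seats go to Green, Gold.

Red 7, Blue 9, Green 7, Gold 2, Silver 5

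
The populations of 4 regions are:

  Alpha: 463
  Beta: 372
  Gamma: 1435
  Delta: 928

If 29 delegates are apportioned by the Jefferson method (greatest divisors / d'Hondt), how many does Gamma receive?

Standard divisor 3198/29 ≈ 110.276; standard quotas: Alpha 4.199, Beta 3.373, Gamma 13.013, Delta 8.415.
Rounding down gives 4, 3, 13, 8 = 28 seats, so the divisor must be adjusted.
With modified divisor 102.8: modified quotas Alpha 4.504, Beta 3.619, Gamma 13.959, Delta 9.027.
Rounding down: Alpha 4, Beta 3, Gamma 13, Delta 9 (total 29).
Gamma receives 13.

13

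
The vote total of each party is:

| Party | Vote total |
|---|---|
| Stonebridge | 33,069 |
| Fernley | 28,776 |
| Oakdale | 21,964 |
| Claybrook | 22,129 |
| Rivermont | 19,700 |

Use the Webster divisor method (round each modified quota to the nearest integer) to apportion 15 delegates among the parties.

Standard divisor 125638/15 ≈ 8375.867; standard quotas: Stonebridge 3.948, Fernley 3.436, Oakdale 2.622, Claybrook 2.642, Rivermont 2.352.
Rounding to the nearest integer gives Stonebridge 4, Fernley 3, Oakdale 3, Claybrook 3, Rivermont 2 — total 15, matching the house size, so no adjustment is needed.

Stonebridge: 4, Fernley: 3, Oakdale: 3, Claybrook: 3, Rivermont: 2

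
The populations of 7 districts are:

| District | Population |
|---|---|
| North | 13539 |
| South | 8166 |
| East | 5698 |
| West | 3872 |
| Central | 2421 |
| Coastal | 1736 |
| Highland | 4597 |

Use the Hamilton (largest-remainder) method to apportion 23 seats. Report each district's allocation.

North=8; South=5; East=3; West=2; Central=1; Coastal=1; Highland=3

Total 40029; standard divisor 40029/23 ≈ 1740.391.
Standard quotas: North 7.7793, South 4.6920, East 3.2740, West 2.2248, Central 1.3911, Coastal 0.9975, Highland 2.6414.
Lower quotas: North 7, South 4, East 3, West 2, Central 1, Coastal 0, Highland 2 (sum 19, leaving 4 seats).
Remainders in descending order: Coastal 0.9975, North 0.7793, South 0.6920, Highland 0.6414, Central 0.3911, East 0.2740, West 0.2248.
The surplus seats go to Coastal, North, South, Highland.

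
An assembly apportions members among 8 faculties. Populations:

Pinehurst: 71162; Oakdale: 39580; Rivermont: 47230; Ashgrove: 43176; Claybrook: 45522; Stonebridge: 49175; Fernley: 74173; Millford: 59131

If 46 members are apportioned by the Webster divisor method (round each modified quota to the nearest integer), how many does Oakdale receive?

4

Standard divisor 429149/46 ≈ 9329.326; standard quotas: Pinehurst 7.628, Oakdale 4.243, Rivermont 5.063, Ashgrove 4.628, Claybrook 4.879, Stonebridge 5.271, Fernley 7.951, Millford 6.338.
Rounding to the nearest integer gives Pinehurst 8, Oakdale 4, Rivermont 5, Ashgrove 5, Claybrook 5, Stonebridge 5, Fernley 8, Millford 6 — total 46, matching the house size, so no adjustment is needed.
Oakdale receives 4.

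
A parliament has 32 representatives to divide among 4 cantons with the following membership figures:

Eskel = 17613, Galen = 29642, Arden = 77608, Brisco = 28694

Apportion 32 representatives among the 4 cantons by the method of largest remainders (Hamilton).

Eskel 4; Galen 6; Arden 16; Brisco 6

Standard divisor: 153557 ÷ 32 ≈ 4798.656.
Standard quotas: Eskel 3.6704, Galen 6.1771, Arden 16.1729, Brisco 5.9796.
Lower quotas: Eskel 3, Galen 6, Arden 16, Brisco 5 (sum 30, leaving 2 seats).
Remainders in descending order: Brisco 0.9796, Eskel 0.6704, Galen 0.1771, Arden 0.1729.
The surplus seats go to Brisco, Eskel.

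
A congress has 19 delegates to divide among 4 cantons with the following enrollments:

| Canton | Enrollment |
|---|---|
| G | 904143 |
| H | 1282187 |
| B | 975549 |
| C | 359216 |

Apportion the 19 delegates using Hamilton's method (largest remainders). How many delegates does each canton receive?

G: 5, H: 7, B: 5, C: 2

The standard divisor is 3521095/19 ≈ 185320.789.
Standard quotas: G 4.8788, H 6.9187, B 5.2641, C 1.9383.
Lower quotas: G 4, H 6, B 5, C 1 (sum 16, leaving 3 seats).
Remainders in descending order: C 0.9383, H 0.9187, G 0.8788, B 0.2641.
Largest remainders: C, H, G receive the extra seats.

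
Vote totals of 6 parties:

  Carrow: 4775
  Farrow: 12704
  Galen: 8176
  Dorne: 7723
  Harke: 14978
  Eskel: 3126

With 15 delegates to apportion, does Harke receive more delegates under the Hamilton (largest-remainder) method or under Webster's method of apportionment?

Hamilton: Carrow 2, Farrow 4, Galen 2, Dorne 2, Harke 4, Eskel 1.
Webster: Carrow 1, Farrow 4, Galen 2, Dorne 2, Harke 5, Eskel 1.
Harke gets 4 under Hamilton and 5 under Webster.

Webster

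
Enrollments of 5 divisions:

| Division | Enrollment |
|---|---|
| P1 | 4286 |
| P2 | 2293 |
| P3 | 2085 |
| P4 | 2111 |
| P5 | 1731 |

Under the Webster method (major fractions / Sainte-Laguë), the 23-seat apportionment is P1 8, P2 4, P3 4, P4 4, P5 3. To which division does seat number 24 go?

P2

Priority for the next seat is population ÷ (current seats + 0.5).
Priorities: P1 504.235, P2 509.556, P3 463.333, P4 469.111, P5 494.571.
Highest priority: P2.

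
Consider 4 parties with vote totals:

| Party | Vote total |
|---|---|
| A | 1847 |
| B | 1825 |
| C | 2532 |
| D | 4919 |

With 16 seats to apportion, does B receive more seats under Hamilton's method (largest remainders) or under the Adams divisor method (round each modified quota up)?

Hamilton: A 3, B 2, C 4, D 7.
Adams: A 3, B 3, C 4, D 6.
B gets 2 under Hamilton and 3 under Adams.

Adams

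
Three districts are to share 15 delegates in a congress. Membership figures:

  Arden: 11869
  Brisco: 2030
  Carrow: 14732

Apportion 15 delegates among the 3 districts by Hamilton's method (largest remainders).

Arden 6, Brisco 1, Carrow 8

Standard divisor: 28631 ÷ 15 ≈ 1908.733.
Standard quotas: Arden 6.2183, Brisco 1.0635, Carrow 7.7182.
Lower quotas: Arden 6, Brisco 1, Carrow 7 (sum 14, leaving 1 seat).
Remainders in descending order: Carrow 0.7182, Arden 0.2183, Brisco 0.0635.
Largest remainder: Carrow receives the extra seat.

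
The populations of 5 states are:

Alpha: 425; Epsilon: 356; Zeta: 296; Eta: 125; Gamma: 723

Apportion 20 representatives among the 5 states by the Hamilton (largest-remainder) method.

The standard divisor is 1925/20 ≈ 96.25.
Standard quotas: Alpha 4.416, Epsilon 3.699, Zeta 3.075, Eta 1.299, Gamma 7.512.
Lower quotas: Alpha 4, Epsilon 3, Zeta 3, Eta 1, Gamma 7 (sum 18, leaving 2 seats).
Remainders in descending order: Epsilon 0.699, Gamma 0.512, Alpha 0.416, Eta 0.299, Zeta 0.075.
The surplus seats go to Epsilon, Gamma.

Alpha 4, Epsilon 4, Zeta 3, Eta 1, Gamma 8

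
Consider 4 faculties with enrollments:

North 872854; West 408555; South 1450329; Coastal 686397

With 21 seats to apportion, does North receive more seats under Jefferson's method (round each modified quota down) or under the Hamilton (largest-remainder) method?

Jefferson: North 6, West 2, South 9, Coastal 4.
Hamilton: North 5, West 3, South 9, Coastal 4.
North gets 6 under Jefferson and 5 under Hamilton.

Jefferson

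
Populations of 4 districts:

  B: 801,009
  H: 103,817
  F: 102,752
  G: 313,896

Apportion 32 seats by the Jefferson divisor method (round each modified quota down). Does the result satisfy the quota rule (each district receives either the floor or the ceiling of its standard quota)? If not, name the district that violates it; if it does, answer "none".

none

Standard quotas: B 19.397, H 2.514, F 2.488, G 7.601.
Jefferson allocation: B 20, H 2, F 2, G 8.
Every allocation lies between the lower and upper quota.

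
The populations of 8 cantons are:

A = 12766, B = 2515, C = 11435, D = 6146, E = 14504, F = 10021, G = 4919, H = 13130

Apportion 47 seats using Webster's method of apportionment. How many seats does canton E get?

9

Standard divisor 75436/47 ≈ 1605.021; standard quotas: A 7.954, B 1.567, C 7.125, D 3.829, E 9.037, F 6.244, G 3.065, H 8.181.
Rounding to the nearest integer gives A 8, B 2, C 7, D 4, E 9, F 6, G 3, H 8 — total 47, matching the house size, so no adjustment is needed.
E receives 9.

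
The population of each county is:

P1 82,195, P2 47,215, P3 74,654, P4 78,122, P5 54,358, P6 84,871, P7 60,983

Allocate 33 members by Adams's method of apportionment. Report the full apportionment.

P1 6; P2 3; P3 5; P4 5; P5 4; P6 6; P7 4

Standard divisor 482398/33 ≈ 14618.121; standard quotas: P1 5.623, P2 3.230, P3 5.107, P4 5.344, P5 3.719, P6 5.806, P7 4.172.
Rounding up gives 6, 4, 6, 6, 4, 6, 5 = 37 seats, so the divisor must be adjusted.
With modified divisor 16100: modified quotas P1 5.105, P2 2.933, P3 4.637, P4 4.852, P5 3.376, P6 5.271, P7 3.788.
Rounding up: P1 6, P2 3, P3 5, P4 5, P5 4, P6 6, P7 4 (total 33).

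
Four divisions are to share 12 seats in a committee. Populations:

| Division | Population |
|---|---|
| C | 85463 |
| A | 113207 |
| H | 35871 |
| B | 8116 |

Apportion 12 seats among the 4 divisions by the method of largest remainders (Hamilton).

Standard divisor: 242657 ÷ 12 ≈ 20221.417.
Standard quotas: C 4.2264, A 5.5984, H 1.7739, B 0.4014.
Lower quotas: C 4, A 5, H 1, B 0 (sum 10, leaving 2 seats).
Remainders in descending order: H 0.7739, A 0.5984, B 0.4014, C 0.2264.
Largest remainders: H, A receive the extra seats.

C 4; A 6; H 2; B 0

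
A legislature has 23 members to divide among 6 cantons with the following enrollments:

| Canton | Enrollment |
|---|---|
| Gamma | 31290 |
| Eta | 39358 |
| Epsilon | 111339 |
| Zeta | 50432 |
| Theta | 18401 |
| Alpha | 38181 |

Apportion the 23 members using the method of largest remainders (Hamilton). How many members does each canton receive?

Total 289001; standard divisor 289001/23 ≈ 12565.261.
Standard quotas: Gamma 2.4902, Eta 3.1323, Epsilon 8.8609, Zeta 4.0136, Theta 1.4644, Alpha 3.0386.
Lower quotas: Gamma 2, Eta 3, Epsilon 8, Zeta 4, Theta 1, Alpha 3 (sum 21, leaving 2 seats).
Remainders in descending order: Epsilon 0.8609, Gamma 0.4902, Theta 0.4644, Eta 0.1323, Alpha 0.0386, Zeta 0.0136.
Largest remainders: Epsilon, Gamma receive the extra seats.

Gamma: 3, Eta: 3, Epsilon: 9, Zeta: 4, Theta: 1, Alpha: 3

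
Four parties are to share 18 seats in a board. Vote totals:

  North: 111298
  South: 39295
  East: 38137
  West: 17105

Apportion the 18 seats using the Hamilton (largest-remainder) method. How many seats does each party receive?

The standard divisor is 205835/18 ≈ 11435.278.
Standard quotas: North 9.7329, South 3.4363, East 3.3350, West 1.4958.
Lower quotas: North 9, South 3, East 3, West 1 (sum 16, leaving 2 seats).
Remainders in descending order: North 0.7329, West 0.4958, South 0.4363, East 0.3350.
The surplus seats go to North, West.

North 10, South 3, East 3, West 2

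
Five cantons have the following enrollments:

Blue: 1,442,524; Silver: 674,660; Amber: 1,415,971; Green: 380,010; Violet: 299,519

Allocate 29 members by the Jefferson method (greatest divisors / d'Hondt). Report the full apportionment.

Standard divisor 4212684/29 ≈ 145264.966; standard quotas: Blue 9.930, Silver 4.644, Amber 9.748, Green 2.616, Violet 2.062.
Rounding down gives 9, 4, 9, 2, 2 = 26 seats, so the divisor must be adjusted.
With modified divisor 133000: modified quotas Blue 10.846, Silver 5.073, Amber 10.646, Green 2.857, Violet 2.252.
Rounding down: Blue 10, Silver 5, Amber 10, Green 2, Violet 2 (total 29).

Blue=10; Silver=5; Amber=10; Green=2; Violet=2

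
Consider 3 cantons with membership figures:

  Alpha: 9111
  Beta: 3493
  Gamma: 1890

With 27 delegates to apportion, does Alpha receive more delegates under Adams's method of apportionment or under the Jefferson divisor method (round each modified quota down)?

Adams: Alpha 16, Beta 7, Gamma 4.
Jefferson: Alpha 18, Beta 6, Gamma 3.
Alpha gets 16 under Adams and 18 under Jefferson.

Jefferson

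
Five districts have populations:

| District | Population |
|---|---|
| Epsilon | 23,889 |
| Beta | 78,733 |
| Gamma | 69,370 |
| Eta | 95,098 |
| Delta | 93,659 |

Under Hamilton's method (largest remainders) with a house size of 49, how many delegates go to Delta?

13

The standard divisor is 360749/49 ≈ 7362.224.
Standard quotas: Epsilon 3.2448, Beta 10.6942, Gamma 9.4224, Eta 12.9170, Delta 12.7216.
Lower quotas: Epsilon 3, Beta 10, Gamma 9, Eta 12, Delta 12 (sum 46, leaving 3 seats).
Remainders in descending order: Eta 0.9170, Delta 0.7216, Beta 0.6942, Gamma 0.4224, Epsilon 0.2448.
Largest remainders: Eta, Delta, Beta receive the extra seats.
Delta receives 13.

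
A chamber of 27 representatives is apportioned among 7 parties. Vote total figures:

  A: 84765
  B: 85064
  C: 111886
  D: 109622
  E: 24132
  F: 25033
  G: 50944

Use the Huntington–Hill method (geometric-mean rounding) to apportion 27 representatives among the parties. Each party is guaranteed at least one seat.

A 5, B 5, C 6, D 6, E 1, F 1, G 3

With divisor 18328: modified quotas A 4.625, B 4.641, C 6.105, D 5.981, E 1.317, F 1.366, G 2.780.
Geometric-mean thresholds: A √(4·5)=4.472, B √(4·5)=4.472, C √(6·7)=6.481, D √(5·6)=5.477, E √(1·2)=1.414, F √(1·2)=1.414, G √(2·3)=2.449.
Each quota rounded against its threshold gives A 5, B 5, C 6, D 6, E 1, F 1, G 3 (total 27).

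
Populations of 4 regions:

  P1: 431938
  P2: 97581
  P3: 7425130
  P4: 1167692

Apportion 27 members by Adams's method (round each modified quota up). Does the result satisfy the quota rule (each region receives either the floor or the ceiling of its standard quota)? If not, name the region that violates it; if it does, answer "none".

Standard quotas: P1 1.278, P2 0.289, P3 21.977, P4 3.456.
Adams allocation: P1 2, P2 1, P3 20, P4 4.
P3 has quota 21.977 (lower 21, upper 22) but receives 20 — outside the quota interval.

P3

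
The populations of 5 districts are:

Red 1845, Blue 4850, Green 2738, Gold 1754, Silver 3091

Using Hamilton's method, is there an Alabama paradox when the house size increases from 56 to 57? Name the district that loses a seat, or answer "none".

none

At 56 seats: Red 7, Blue 19, Green 11, Gold 7, Silver 12.
At 57 seats: Red 8, Blue 19, Green 11, Gold 7, Silver 12.
No district's allocation decreased.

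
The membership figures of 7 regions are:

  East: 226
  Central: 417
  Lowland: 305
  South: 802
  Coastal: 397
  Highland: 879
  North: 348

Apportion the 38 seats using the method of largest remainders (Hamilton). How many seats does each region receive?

East: 3, Central: 5, Lowland: 3, South: 9, Coastal: 4, Highland: 10, North: 4

Standard divisor: 3374 ÷ 38 ≈ 88.789.
Standard quotas: East 2.545, Central 4.697, Lowland 3.435, South 9.033, Coastal 4.471, Highland 9.900, North 3.919.
Lower quotas: East 2, Central 4, Lowland 3, South 9, Coastal 4, Highland 9, North 3 (sum 34, leaving 4 seats).
Remainders in descending order: North 0.919, Highland 0.900, Central 0.697, East 0.545, Coastal 0.471, Lowland 0.435, South 0.033.
The surplus seats go to North, Highland, Central, East.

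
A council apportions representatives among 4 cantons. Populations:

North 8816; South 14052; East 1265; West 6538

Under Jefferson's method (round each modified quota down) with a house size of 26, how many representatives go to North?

Standard divisor 30671/26 ≈ 1179.654; standard quotas: North 7.473, South 11.912, East 1.072, West 5.542.
Rounding down gives 7, 11, 1, 5 = 24 seats, so the divisor must be adjusted.
With modified divisor 1096: modified quotas North 8.044, South 12.821, East 1.154, West 5.965.
Rounding down: North 8, South 12, East 1, West 5 (total 26).
North receives 8.

8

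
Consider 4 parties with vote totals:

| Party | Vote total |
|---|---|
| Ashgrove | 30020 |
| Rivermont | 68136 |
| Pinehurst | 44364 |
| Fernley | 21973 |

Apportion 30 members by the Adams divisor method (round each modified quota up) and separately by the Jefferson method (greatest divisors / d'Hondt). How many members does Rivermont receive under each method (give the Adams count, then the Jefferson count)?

12 and 13

Adams: Ashgrove 6, Rivermont 12, Pinehurst 8, Fernley 4.
Jefferson: Ashgrove 5, Rivermont 13, Pinehurst 8, Fernley 4.
Rivermont gets 12 under Adams and 13 under Jefferson.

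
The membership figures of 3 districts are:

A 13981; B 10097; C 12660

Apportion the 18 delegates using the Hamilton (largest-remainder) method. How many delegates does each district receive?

A 7, B 5, C 6

The standard divisor is 36738/18 = 2041.
Standard quotas: A 6.8501, B 4.9471, C 6.2028.
Lower quotas: A 6, B 4, C 6 (sum 16, leaving 2 seats).
Remainders in descending order: B 0.9471, A 0.8501, C 0.2028.
The surplus seats go to B, A.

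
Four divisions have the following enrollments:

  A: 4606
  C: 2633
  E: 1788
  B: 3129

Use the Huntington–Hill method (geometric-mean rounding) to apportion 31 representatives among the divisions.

With divisor 400: modified quotas A 11.515, C 6.582, E 4.470, B 7.822.
Geometric-mean thresholds: A √(11·12)=11.489, C √(6·7)=6.481, E √(4·5)=4.472, B √(7·8)=7.483.
Each quota rounded against its threshold gives A 12, C 7, E 4, B 8 (total 31).

A 12, C 7, E 4, B 8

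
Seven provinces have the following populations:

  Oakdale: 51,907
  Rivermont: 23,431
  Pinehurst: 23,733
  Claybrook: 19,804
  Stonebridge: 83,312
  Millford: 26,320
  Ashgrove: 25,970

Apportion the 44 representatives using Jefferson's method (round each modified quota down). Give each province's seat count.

Oakdale 9, Rivermont 4, Pinehurst 4, Claybrook 3, Stonebridge 15, Millford 5, Ashgrove 4

Standard divisor 254477/44 ≈ 5783.568; standard quotas: Oakdale 8.975, Rivermont 4.051, Pinehurst 4.104, Claybrook 3.424, Stonebridge 14.405, Millford 4.551, Ashgrove 4.490.
Rounding down gives 8, 4, 4, 3, 14, 4, 4 = 41 seats, so the divisor must be adjusted.
With modified divisor 5240: modified quotas Oakdale 9.906, Rivermont 4.472, Pinehurst 4.529, Claybrook 3.779, Stonebridge 15.899, Millford 5.023, Ashgrove 4.956.
Rounding down: Oakdale 9, Rivermont 4, Pinehurst 4, Claybrook 3, Stonebridge 15, Millford 5, Ashgrove 4 (total 44).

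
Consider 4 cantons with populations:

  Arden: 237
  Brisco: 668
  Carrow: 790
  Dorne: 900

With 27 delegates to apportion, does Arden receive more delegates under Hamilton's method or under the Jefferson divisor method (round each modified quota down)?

Hamilton: Arden 3, Brisco 7, Carrow 8, Dorne 9.
Jefferson: Arden 2, Brisco 7, Carrow 8, Dorne 10.
Arden gets 3 under Hamilton and 2 under Jefferson.

Hamilton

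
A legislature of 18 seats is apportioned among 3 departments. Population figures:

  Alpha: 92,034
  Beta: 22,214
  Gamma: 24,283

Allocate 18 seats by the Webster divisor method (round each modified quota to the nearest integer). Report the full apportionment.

Alpha 12, Beta 3, Gamma 3

Standard divisor 138531/18 ≈ 7696.167; standard quotas: Alpha 11.958, Beta 2.886, Gamma 3.155.
Rounding to the nearest integer gives Alpha 12, Beta 3, Gamma 3 — total 18, matching the house size, so no adjustment is needed.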